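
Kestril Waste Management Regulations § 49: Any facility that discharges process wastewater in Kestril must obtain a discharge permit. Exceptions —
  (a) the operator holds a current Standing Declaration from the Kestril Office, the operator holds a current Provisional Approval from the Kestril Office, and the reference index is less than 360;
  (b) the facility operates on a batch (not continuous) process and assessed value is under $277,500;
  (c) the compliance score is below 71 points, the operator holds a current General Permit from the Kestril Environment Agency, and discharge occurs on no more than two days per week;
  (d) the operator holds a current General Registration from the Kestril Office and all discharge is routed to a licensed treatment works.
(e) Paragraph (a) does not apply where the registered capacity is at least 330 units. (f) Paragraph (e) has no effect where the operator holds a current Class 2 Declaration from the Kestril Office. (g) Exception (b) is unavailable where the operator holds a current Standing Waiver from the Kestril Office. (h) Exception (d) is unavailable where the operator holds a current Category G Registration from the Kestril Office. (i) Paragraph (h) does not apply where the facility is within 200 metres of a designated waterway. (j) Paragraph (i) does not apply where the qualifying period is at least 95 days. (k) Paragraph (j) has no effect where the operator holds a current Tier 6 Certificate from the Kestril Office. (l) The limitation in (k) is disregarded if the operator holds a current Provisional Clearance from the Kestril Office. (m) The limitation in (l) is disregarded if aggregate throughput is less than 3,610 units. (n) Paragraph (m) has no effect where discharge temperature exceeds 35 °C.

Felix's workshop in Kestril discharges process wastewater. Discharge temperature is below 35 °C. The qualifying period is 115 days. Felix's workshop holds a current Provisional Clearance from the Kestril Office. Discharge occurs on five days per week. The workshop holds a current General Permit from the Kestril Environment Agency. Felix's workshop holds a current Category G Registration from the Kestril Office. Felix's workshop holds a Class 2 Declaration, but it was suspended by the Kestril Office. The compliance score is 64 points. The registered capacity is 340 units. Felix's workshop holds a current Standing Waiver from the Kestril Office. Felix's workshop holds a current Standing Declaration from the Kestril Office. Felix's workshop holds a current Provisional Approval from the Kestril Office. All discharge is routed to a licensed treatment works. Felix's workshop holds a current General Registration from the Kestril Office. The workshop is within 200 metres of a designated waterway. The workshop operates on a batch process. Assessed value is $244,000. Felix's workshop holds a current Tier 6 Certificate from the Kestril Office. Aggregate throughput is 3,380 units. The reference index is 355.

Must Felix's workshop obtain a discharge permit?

No — exception (d) applies; Felix's workshop is not required to obtain a discharge permit.

All of (a)'s requirements are met (a current Standing Declaration is held; a current Provisional Approval is held; the reference index is 355, less than the 360 limit). Turning to paragraphs (e)–(f): (e) operates against (a): the registered capacity is 340 units, meeting the 330 units threshold. (f), which would lift (e), is not triggered — no current Class 2 Declaration is held. So (a) is unavailable.
Exception (b)'s conditions are all satisfied: the facility operates on a batch process; assessed value is $244,000, under the $277,500 limit. Turning to paragraph (g): (g) operates against (b): a current Standing Waiver is held. Exception (b) does not apply.
Exception (c) does not apply: discharge occurs on five days per week.
Exception (d)'s conditions are all satisfied: a current General Registration is held; discharge is routed to a licensed treatment works. Applying paragraphs (h)–(n): (h) operates (a current Category G Registration is held), but yields to (i): (i) operates against (h): the workshop is within 200 m of a designated waterway. (j) would limit (i) — the qualifying period is 115 days, meeting the 95 days threshold — but (k) sets (j) aside: (k) operates against (j): a current Tier 6 Certificate is held. (l) is triggered (a current Provisional Clearance is held), but is itself disapplied by (m): (m) is engaged — aggregate throughput is 3,380 units, less than the 3,610 units limit. (n), which would lift (m), is not engaged — discharge temperature is below 35 °C. (d) remains available.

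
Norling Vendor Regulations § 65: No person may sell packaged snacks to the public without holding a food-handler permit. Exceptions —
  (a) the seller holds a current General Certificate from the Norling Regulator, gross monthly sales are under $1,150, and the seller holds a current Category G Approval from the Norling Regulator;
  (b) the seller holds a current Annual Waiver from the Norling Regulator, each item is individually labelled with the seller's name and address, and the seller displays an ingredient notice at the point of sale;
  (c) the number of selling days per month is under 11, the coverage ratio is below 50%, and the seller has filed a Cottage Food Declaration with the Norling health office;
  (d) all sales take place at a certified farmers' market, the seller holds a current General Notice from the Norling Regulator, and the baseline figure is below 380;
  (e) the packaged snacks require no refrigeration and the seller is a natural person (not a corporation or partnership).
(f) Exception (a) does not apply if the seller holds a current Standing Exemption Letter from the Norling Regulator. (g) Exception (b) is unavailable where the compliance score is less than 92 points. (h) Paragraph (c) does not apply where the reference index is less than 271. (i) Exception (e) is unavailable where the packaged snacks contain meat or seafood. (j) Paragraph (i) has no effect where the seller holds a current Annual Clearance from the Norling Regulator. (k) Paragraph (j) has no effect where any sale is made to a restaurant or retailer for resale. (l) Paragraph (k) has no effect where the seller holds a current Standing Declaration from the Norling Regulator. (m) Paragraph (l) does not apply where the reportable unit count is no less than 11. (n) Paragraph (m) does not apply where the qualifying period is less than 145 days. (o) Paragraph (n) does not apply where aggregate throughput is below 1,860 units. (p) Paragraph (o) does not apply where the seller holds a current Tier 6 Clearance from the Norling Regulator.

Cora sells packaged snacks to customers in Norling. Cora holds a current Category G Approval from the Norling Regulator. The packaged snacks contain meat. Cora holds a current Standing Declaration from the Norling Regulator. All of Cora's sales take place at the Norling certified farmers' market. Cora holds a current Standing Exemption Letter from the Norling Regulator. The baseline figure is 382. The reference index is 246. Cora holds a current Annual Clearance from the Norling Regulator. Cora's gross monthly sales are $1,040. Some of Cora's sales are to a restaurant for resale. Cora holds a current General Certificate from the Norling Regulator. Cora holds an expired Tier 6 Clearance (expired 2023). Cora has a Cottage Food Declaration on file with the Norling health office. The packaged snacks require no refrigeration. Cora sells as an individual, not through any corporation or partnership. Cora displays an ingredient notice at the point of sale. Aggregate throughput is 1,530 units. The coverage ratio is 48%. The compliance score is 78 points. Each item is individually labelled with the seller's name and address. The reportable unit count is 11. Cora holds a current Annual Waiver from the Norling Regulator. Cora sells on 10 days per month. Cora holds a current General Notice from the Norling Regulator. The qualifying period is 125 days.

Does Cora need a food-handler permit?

Exception (a): a current General Certificate is held; gross monthly sales are $1,040, under the $1,150 limit; a current Category G Approval is held — every condition holds. But applying paragraph (f): (f) operates against (a): a current Standing Exemption Letter is held. Exception (a) does not apply.
Exception (b)'s conditions are all satisfied: a current Annual Waiver is held; items are individually labelled; an ingredient notice is displayed. However, paragraph (g) must be considered: (g) operates against (b): the compliance score is 78 points, less than the 92 points limit. Exception (b) does not apply.
Exception (c) is satisfied on its face — the number of selling days per month is 10, under the 11 limit; the coverage ratio is 48%, below the 50% limit; a Cottage Food Declaration is on file. Turning to paragraph (h): (h) is engaged — the reference index is 246, less than the 271 limit. So (c) is unavailable.
Exception (d) does not apply: the baseline figure is 382, not below 380.
Exception (e): the packaged snacks are shelf-stable; the seller is a natural person — every condition holds. But: (i) operates against (e): the packaged snacks contain meat. (j) is engaged (a current Annual Clearance is held), but yields to (k): (k) is engaged — some sales are to a restaurant for resale. (l) is triggered (a current Standing Declaration is held), but is itself disapplied by (m): (m) applies — the reportable unit count is 11, meeting the 11 threshold. (n) would limit (m) — the qualifying period is 125 days, less than the 145 days limit — but (o) sets (n) aside: (o) applies — aggregate throughput is 1,530 units, below the 1,860 units limit. (p) is not triggered (the Tier 6 Clearance is not current), so (o) stands. (e) is therefore removed.
No exception is made out. Cora falls within the general rule.

Yes — Cora must hold a food-handler permit.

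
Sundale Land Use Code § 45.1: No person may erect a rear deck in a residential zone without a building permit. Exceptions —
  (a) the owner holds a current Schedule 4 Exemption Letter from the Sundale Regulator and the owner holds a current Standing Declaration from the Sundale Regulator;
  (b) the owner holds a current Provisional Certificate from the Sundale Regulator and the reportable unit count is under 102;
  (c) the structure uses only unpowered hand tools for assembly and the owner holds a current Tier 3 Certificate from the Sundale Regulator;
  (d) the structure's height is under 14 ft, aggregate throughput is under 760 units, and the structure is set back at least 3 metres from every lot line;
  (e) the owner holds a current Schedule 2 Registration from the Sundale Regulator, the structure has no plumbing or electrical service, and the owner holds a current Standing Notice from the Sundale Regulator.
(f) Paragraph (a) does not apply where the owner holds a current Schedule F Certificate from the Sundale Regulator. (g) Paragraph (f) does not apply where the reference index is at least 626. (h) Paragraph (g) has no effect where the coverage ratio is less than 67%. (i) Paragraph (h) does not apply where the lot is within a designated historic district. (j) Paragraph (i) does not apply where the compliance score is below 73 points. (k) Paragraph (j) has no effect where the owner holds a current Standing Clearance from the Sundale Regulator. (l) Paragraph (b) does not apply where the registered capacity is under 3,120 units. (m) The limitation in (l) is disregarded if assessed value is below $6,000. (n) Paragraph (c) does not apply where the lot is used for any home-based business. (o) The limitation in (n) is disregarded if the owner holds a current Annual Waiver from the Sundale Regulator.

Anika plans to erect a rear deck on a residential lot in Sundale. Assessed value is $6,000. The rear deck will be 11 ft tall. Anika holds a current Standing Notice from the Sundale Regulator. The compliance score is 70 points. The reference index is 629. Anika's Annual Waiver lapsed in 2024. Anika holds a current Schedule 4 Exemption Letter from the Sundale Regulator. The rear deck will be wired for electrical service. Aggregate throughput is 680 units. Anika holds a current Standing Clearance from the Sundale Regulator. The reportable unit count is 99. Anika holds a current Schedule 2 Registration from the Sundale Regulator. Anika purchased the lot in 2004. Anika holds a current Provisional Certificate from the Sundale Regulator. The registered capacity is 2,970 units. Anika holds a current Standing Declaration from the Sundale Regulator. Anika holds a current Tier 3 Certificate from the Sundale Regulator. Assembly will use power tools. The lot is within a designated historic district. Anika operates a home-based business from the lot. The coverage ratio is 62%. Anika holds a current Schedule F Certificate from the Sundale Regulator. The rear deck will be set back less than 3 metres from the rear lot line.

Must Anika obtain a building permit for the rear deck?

No — exception (a) applies; Anika does not need a building permit.

All of (a)'s requirements are met (a current Schedule 4 Exemption Letter is held; a current Standing Declaration is held). Considering the limiting provisions: (f) would limit (a) — a current Schedule F Certificate is held — but (g) sets (f) aside: (g) operates against (f): the reference index is 629, meeting the 626 threshold. (h) applies (the coverage ratio is 62%, less than the 67% limit), but is displaced by (i): (i) is triggered — the lot is in a historic district. (j) is engaged (the compliance score is 70 points, below the 73 points limit), but is displaced by (k): (k) operates against (j): a current Standing Clearance is held. Exception (a) stands.
Exception (b)'s conditions are all satisfied: a current Provisional Certificate is held; the reportable unit count is 99, under the 102 limit. But applying paragraphs (l)–(m): (l) operates against (b): the registered capacity is 2,970 units, under the 3,120 units limit. (m) is not engaged (assessed value is $6,000, not below $6,000), so (l) stands. (b) is therefore removed.
Exception (c) does not apply: assembly uses power tools.
Exception (d) fails — the rear setback is under 3 m.
Exception (e) does not apply: electrical service is planned.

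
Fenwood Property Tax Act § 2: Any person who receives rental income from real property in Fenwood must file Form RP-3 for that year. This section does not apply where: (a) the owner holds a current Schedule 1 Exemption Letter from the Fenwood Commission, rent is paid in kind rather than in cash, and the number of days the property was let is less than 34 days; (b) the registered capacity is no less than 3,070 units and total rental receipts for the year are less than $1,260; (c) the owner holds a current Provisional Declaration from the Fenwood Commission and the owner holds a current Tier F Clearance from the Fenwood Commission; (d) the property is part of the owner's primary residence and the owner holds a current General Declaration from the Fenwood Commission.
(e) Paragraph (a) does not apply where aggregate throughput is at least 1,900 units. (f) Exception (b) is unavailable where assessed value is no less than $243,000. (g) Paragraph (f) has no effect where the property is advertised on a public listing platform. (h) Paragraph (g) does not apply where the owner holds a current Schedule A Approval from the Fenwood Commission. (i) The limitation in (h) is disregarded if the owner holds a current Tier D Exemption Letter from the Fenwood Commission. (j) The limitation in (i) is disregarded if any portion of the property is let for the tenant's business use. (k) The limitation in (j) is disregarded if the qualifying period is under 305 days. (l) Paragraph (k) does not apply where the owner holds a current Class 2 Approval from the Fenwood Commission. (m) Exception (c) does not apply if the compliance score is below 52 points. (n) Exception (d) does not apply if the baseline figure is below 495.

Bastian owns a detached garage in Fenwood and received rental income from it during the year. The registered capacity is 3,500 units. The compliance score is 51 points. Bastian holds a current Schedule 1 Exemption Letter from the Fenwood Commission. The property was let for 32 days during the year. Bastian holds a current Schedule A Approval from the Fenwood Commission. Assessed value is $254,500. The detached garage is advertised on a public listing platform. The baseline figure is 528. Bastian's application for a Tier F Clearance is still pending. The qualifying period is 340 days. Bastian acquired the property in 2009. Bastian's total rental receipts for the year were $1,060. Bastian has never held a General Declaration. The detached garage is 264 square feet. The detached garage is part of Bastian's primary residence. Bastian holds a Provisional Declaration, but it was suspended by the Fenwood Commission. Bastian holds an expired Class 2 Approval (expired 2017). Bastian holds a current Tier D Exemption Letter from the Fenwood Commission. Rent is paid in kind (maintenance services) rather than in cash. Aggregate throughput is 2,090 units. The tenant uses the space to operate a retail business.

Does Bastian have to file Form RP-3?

Exception (a): a current Schedule 1 Exemption Letter is held; rent is paid in kind; the number of days the property was let is 32 days, less than the 34 days limit — every condition holds. But: (e) operates against (a): aggregate throughput is 2,090 units, meeting the 1,900 units threshold. (a) is therefore removed.
Exception (b) is satisfied on its face — the registered capacity is 3,500 units, meeting the 3,070 units threshold; total rental receipts for the year are $1,060, less than the $1,260 limit. However, paragraphs (f)–(l) must be considered: (f) is triggered — assessed value is $254,500, meeting the $243,000 threshold. (g) applies (the property is publicly advertised), but is overridden by (h): (h) is engaged — a current Schedule A Approval is held. (i) would limit (h) — a current Tier D Exemption Letter is held — but (j) sets (i) aside: (j) operates against (i): the space is let for business use. (k) is inapplicable (the qualifying period is 340 days, not under 305 days), so (j) stands. Exception (b) does not apply.
Exception (c) does not apply: there is no Provisional Declaration in force.
Exception (d) does not apply: the General Declaration is not current.
No exception is made out. Bastian falls within the general rule.

Yes — Bastian must file Form RP-3.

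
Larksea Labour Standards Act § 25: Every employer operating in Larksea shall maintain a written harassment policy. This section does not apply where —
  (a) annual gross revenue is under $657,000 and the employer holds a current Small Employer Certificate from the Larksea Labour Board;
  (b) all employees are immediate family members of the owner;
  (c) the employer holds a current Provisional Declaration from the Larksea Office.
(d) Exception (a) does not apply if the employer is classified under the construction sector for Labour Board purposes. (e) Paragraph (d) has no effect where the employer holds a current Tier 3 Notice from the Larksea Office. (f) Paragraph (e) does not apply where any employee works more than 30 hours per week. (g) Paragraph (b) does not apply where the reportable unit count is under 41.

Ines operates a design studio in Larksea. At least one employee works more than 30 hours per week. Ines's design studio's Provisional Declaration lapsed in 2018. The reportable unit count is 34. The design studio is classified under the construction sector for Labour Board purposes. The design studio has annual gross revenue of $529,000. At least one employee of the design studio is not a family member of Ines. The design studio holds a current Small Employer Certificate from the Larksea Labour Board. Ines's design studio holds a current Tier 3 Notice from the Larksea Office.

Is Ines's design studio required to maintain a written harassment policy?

Yes — Ines's design studio must maintain a written harassment policy.

All of (a)'s requirements are met (annual gross revenue is $529,000, under the $657,000 limit; a current Small Employer Certificate is held). But: (d) is triggered — the design studio is classified under the construction sector. (e) is engaged (a current Tier 3 Notice is held), but is set aside by (f): (f) operates — at least one employee exceeds 30 hours/week. (a) is therefore removed.
Exception (b) fails — at least one employee is not a family member.
Exception (c) requires that the employer holds a current Provisional Declaration from the Larksea Office; but there is no Provisional Declaration in force, so (c) is unavailable.
Every exception is unavailable, so the rule governs.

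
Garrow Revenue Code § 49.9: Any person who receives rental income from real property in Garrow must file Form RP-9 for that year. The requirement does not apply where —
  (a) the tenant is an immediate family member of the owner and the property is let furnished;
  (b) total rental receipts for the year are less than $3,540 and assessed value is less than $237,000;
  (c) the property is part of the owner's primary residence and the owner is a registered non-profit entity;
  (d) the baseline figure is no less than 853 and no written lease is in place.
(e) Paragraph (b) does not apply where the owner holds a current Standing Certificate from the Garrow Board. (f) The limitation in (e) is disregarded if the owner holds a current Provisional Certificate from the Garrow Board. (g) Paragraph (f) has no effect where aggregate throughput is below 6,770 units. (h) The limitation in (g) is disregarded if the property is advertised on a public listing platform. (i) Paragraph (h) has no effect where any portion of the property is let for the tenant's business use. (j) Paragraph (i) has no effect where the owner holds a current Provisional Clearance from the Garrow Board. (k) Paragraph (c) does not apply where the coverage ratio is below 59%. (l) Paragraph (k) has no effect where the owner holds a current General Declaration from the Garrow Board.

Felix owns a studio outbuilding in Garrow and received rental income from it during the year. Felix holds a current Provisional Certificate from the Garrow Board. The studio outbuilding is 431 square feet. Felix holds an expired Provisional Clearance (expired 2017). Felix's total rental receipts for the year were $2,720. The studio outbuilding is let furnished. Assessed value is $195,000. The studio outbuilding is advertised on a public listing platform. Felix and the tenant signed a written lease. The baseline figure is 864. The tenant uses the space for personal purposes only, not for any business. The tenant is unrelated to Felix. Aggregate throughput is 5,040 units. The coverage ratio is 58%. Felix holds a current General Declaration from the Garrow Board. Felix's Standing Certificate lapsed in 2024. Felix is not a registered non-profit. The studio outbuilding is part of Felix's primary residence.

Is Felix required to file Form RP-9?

Exception (a) requires that the tenant is an immediate family member of the owner; but the tenant is unrelated to the owner, so (a) is unavailable.
Exception (b) is satisfied on its face — total rental receipts for the year are $2,720, less than the $3,540 limit; assessed value is $195,000, less than the $237,000 limit. Under paragraphs (e)–(j): (e) is not triggered — there is no Standing Certificate in force. (b) remains available.
Exception (c) fails — Felix is not a registered non-profit.
Exception (d) does not apply: a written lease is in place.

No — exception (b) applies; Felix is not required to file Form RP-9.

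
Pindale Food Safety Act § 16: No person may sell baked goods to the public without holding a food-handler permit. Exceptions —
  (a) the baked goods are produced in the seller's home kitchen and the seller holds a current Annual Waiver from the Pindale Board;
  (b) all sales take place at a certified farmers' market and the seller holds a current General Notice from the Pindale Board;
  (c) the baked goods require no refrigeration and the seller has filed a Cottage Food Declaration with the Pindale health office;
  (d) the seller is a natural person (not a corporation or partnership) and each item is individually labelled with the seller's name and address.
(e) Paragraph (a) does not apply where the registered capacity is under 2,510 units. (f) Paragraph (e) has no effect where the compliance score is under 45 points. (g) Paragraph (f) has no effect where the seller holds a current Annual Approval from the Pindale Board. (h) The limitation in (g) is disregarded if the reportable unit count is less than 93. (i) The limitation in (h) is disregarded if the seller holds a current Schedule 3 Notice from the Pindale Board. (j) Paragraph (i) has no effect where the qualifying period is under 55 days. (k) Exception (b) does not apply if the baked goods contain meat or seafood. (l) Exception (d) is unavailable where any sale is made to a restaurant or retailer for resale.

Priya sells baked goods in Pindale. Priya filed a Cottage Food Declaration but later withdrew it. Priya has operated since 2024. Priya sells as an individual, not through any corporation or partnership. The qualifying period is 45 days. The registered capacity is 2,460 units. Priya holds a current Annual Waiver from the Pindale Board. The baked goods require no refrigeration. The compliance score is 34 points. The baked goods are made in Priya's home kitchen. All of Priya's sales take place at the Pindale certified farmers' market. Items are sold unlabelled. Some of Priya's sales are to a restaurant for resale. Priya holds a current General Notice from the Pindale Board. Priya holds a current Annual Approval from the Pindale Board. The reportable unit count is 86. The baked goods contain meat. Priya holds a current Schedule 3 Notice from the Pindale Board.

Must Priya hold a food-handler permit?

Exception (a) is satisfied on its face — the baked goods are home-kitchen produced; a current Annual Waiver is held. As to paragraphs (e)–(j): (e) applies (the registered capacity is 2,460 units, under the 2,510 units limit), but is overridden by (f): (f) is triggered — the compliance score is 34 points, under the 45 points limit. (g) would limit (f) — a current Annual Approval is held — but (h) sets (g) aside: (h) operates against (g): the reportable unit count is 86, less than the 93 limit. (i) would limit (h) — a current Schedule 3 Notice is held — but (j) sets (i) aside: (j) operates — the qualifying period is 45 days, under the 55 days limit. So (a) applies.
Exception (b)'s conditions are all satisfied: all sales are at a certified farmers' market; a current General Notice is held. But: (k) operates against (b): the baked goods contain meat. (b) is therefore removed.
Exception (c) fails — the Cottage Food Declaration was withdrawn.
Exception (d) does not apply: items are sold unlabelled.

No — exception (a) applies; Priya is not required to hold a food-handler permit.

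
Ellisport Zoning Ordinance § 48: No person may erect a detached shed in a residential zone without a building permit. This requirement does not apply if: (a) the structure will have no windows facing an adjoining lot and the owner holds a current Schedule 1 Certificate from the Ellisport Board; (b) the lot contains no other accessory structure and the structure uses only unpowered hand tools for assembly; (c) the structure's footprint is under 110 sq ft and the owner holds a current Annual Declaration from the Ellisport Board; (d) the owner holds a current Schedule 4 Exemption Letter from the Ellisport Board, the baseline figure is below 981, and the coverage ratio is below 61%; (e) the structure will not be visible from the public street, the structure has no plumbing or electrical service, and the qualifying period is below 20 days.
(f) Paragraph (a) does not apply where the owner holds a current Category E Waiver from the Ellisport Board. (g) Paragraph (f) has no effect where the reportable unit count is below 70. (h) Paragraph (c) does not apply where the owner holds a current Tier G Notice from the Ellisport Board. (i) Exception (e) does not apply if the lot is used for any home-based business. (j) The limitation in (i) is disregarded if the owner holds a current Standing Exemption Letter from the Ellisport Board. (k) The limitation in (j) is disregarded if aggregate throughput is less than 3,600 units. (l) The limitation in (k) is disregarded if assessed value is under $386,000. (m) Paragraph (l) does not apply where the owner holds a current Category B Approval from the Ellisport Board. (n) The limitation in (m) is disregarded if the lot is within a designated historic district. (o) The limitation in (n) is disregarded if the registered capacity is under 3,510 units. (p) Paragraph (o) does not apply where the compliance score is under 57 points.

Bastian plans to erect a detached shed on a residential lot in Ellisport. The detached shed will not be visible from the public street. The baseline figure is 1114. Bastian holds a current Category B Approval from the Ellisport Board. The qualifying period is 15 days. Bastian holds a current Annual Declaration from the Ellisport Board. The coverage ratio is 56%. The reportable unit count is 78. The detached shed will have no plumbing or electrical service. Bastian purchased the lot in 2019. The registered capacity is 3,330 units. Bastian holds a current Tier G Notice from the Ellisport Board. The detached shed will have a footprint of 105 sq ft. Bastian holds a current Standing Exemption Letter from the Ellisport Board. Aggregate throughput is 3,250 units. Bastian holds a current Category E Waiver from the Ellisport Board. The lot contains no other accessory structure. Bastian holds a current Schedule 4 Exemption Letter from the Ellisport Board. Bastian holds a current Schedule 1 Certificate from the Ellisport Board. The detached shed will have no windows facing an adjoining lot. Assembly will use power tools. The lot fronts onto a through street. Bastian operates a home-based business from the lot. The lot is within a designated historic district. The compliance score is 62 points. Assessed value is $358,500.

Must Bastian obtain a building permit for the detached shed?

Exception (a) is satisfied on its face — no windows face an adjoining lot; a current Schedule 1 Certificate is held. But applying paragraphs (f)–(g): (f) operates — a current Category E Waiver is held. (g), which would lift (f), is not triggered — the reportable unit count is 78, not below 70. (a) is therefore removed.
Exception (b) requires that the structure uses only unpowered hand tools for assembly; but assembly uses power tools, so (b) is unavailable.
Exception (c) is satisfied on its face — the structure's footprint is 105 sq ft, under the 110 sq ft limit; a current Annual Declaration is held. Turning to paragraph (h): (h) is triggered — a current Tier G Notice is held. (c) is therefore removed.
Exception (d) does not apply: the baseline figure is 1,114, not below 981.
All of (e)'s requirements are met (the structure will not be visible from the street; there is no plumbing or electrical service; the qualifying period is 15 days, below the 20 days limit). But: (i) operates against (e): a home-based business operates on the lot. (j) is triggered (a current Standing Exemption Letter is held), but is itself disapplied by (k): (k) is triggered — aggregate throughput is 3,250 units, less than the 3,600 units limit. (l) would limit (k) — assessed value is $358,500, under the $386,000 limit — but (m) sets (l) aside: (m) operates against (l): a current Category B Approval is held. (n) would limit (m) — the lot is in a historic district — but (o) sets (n) aside: (o) is engaged — the registered capacity is 3,330 units, under the 3,510 units limit. (p) is not engaged (the compliance score is 62 points, not under 57 points), so (o) stands. So (e) is unavailable.
Every exception is unavailable, so the rule governs.

Yes — Bastian must obtain a building permit.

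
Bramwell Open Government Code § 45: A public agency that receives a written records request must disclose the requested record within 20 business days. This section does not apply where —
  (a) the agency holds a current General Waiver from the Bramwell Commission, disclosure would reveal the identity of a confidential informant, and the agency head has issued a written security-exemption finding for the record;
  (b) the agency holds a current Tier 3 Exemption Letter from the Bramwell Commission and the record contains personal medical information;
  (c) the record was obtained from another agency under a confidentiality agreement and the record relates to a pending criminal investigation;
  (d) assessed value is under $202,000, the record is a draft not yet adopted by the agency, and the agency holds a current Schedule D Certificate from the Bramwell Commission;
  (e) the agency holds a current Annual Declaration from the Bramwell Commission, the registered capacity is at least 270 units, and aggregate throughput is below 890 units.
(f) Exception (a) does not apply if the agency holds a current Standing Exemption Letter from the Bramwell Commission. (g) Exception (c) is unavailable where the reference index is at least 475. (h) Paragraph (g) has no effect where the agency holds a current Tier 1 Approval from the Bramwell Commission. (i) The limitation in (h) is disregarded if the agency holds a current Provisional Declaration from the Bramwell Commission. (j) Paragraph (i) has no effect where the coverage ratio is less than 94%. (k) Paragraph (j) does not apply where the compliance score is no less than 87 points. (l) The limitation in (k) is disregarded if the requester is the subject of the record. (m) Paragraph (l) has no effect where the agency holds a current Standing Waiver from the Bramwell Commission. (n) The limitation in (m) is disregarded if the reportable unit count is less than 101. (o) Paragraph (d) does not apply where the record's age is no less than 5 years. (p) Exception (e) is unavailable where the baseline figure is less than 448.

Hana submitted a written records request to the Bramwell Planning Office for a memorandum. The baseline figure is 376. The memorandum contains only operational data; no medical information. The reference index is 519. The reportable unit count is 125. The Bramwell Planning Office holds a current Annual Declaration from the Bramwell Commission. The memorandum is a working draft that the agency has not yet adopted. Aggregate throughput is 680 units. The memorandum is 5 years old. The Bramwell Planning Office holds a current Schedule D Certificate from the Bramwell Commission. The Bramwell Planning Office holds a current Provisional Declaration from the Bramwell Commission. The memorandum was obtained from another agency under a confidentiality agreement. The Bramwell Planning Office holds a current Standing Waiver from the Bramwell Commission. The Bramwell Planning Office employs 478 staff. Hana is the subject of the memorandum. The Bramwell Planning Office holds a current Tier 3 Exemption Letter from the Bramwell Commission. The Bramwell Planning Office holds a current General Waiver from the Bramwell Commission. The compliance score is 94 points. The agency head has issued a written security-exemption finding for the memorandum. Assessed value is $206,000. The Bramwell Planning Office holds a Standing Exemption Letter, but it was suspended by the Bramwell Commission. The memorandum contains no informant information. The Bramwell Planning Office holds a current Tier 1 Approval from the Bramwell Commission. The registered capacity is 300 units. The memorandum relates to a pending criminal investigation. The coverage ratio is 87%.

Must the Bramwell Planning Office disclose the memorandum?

Exception (a) does not apply: the memorandum contains no informant information.
Exception (b) does not apply: the memorandum contains only operational data.
Exception (c)'s conditions are all satisfied: the memorandum was obtained under a confidentiality agreement; the memorandum relates to a pending investigation. However, paragraphs (g)–(n) must be considered: (g) operates against (c): the reference index is 519, meeting the 475 threshold. (h) operates (a current Tier 1 Approval is held), but is itself disapplied by (i): (i) operates against (h): a current Provisional Declaration is held. (j) would limit (i) — the coverage ratio is 87%, less than the 94% limit — but (k) sets (j) aside: (k) is triggered — the compliance score is 94 points, meeting the 87 points threshold. (l) would limit (k) — Hana is the subject of the memorandum — but (m) sets (l) aside: (m) operates against (l): a current Standing Waiver is held. (n), which would lift (m), is inapplicable — the reportable unit count is 125, not less than 101. So (c) is unavailable.
Exception (d) requires that assessed value is under $202,000; but assessed value is $206,000, not under $202,000, so (d) is unavailable.
All of (e)'s requirements are met (a current Annual Declaration is held; the registered capacity is 300 units, meeting the 270 units threshold; aggregate throughput is 680 units, below the 890 units limit). Turning to paragraph (p): (p) applies — the baseline figure is 376, less than the 448 limit. So (e) is unavailable.
Every exception is unavailable, so the rule governs.

Yes — the Bramwell Planning Office must disclose the memorandum.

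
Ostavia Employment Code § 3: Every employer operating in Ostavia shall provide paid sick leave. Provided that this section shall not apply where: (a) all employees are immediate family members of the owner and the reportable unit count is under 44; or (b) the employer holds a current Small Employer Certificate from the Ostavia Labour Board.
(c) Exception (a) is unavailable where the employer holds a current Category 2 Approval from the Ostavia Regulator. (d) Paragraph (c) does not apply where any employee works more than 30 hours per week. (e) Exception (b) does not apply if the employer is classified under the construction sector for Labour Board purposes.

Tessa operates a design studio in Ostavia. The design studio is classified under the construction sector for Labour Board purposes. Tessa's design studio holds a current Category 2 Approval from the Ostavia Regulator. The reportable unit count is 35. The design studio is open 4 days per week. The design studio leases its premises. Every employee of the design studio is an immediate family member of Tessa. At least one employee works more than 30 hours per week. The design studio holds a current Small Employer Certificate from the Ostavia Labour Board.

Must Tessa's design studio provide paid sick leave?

Exception (a)'s conditions are all satisfied: every employee is an immediate family member; the reportable unit count is 35, under the 44 limit. Considering the limiting provisions: (c) is engaged (a current Category 2 Approval is held), but is overridden by (d): (d) operates against (c): at least one employee exceeds 30 hours/week. (a) remains available.
Exception (b) is satisfied on its face — a current Small Employer Certificate is held. But: (e) applies — the design studio is classified under the construction sector. (b) is therefore removed.

No — exception (a) applies; Tessa's design studio is not required to provide paid sick leave.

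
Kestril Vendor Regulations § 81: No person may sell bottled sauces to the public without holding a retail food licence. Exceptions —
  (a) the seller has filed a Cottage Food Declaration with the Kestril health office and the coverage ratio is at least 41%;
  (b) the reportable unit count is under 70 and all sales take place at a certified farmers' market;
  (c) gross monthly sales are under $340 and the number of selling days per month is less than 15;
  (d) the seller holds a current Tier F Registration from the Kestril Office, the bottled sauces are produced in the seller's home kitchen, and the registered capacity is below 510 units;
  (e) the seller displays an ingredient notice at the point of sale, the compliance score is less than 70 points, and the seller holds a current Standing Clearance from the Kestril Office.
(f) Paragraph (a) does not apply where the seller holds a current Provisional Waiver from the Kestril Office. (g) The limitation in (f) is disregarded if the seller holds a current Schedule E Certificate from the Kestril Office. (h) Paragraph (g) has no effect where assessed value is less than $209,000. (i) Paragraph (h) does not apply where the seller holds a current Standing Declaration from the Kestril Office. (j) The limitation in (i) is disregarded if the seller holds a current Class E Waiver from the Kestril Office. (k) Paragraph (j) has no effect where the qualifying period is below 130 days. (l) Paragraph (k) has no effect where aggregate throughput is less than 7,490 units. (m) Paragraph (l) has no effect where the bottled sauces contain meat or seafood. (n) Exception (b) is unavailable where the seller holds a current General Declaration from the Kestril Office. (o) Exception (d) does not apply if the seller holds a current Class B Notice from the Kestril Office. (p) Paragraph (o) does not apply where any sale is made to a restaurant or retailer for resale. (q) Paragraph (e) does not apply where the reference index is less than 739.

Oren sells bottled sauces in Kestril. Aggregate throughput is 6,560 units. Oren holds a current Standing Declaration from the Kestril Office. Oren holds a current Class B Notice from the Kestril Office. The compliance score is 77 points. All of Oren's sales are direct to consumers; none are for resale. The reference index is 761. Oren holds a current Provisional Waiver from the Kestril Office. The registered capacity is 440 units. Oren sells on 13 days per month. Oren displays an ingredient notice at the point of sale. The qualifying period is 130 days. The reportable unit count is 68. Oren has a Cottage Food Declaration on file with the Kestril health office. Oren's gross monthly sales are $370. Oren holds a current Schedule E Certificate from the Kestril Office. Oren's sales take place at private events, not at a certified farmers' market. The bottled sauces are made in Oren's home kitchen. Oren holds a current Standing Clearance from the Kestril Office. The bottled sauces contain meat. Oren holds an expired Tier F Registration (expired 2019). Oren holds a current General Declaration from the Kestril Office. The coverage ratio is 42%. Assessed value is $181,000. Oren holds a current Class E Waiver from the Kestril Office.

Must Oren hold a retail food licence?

Exception (a)'s conditions are all satisfied: a Cottage Food Declaration is on file; the coverage ratio is 42%, meeting the 41% threshold. Turning to paragraphs (f)–(m): (f) operates against (a): a current Provisional Waiver is held. (g) would limit (f) — a current Schedule E Certificate is held — but (h) sets (g) aside: (h) is triggered — assessed value is $181,000, less than the $209,000 limit. (i) operates (a current Standing Declaration is held), but is displaced by (j): (j) operates — a current Class E Waiver is held. (k) is inapplicable (the qualifying period is 130 days, not below 130 days), so (j) stands. (a) is therefore removed.
Exception (b) fails — sales are at private events, not a certified farmers' market.
Exception (c) does not apply: gross monthly sales are $370, not under $340.
Exception (d) requires that the seller holds a current Tier F Registration from the Kestril Office; but no current Tier F Registration is held, so (d) is unavailable.
Exception (e) requires that the compliance score is less than 70 points; but the compliance score is 77 points, not less than 70 points, so (e) is unavailable.
No exception is made out. Oren falls within the general rule.

Yes — Oren must hold a retail food licence.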